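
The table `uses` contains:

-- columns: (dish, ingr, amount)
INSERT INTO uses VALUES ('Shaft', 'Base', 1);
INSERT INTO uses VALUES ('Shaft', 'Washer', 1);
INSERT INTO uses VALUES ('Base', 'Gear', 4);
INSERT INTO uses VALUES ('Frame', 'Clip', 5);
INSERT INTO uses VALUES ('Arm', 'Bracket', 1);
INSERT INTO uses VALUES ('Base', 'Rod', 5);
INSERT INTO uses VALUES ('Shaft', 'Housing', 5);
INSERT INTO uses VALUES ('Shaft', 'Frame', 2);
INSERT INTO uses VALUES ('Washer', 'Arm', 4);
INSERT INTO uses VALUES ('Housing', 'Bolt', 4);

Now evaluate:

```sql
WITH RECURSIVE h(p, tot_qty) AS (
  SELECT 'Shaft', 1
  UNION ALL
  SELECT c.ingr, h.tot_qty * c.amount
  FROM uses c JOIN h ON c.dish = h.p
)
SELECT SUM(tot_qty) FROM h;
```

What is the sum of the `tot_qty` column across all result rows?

57

Base: (Shaft, tot_qty=1).
Iteration 1: components of {Shaft} -> Base = 1*1 = 1, Frame = 1*2 = 2, Housing = 1*5 = 5, Washer = 1*1 = 1.
Iteration 2: components of {Base,Frame,Housing,Washer} -> Arm = 1*4 = 4, Bolt = 5*4 = 20, Clip = 2*5 = 10, Gear = 1*4 = 4, Rod = 1*5 = 5.
Iteration 3: components of {Arm,Bolt,Clip,Gear,Rod} -> Bracket = 4*1 = 4.
Iteration 4: no further components; recursion stops.
SUM(tot_qty) = 1 + 2 + 5 + 1 + 1 + 10 + 20 + 4 + 5 + 4 + 4 = 57.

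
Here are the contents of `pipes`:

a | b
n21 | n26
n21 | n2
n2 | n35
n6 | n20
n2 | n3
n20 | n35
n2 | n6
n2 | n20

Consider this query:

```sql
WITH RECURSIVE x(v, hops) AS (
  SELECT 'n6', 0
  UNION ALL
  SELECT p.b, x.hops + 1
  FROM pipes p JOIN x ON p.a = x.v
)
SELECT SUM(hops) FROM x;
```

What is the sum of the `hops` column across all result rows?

Base: (n6, hops=0).
Iteration 1: edges from {n6} -> (n20, hops=1).
Iteration 2: edges from {n20} -> (n35, hops=2).
Iteration 3: no outgoing edges from {n35}; recursion stops.
SUM(hops) = 0 + 1 + 2 = 3.

3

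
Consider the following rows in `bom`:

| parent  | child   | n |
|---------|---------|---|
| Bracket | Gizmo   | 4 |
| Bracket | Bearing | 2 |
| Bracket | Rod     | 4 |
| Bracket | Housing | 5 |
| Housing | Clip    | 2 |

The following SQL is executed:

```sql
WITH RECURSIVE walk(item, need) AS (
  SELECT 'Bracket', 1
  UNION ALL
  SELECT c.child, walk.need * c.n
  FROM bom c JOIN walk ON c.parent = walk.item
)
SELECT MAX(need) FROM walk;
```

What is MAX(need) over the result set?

Base: (Bracket, need=1).
Iteration 1: components of {Bracket} -> Bearing = 1*2 = 2, Gizmo = 1*4 = 4, Housing = 1*5 = 5, Rod = 1*4 = 4.
Iteration 2: components of {Bearing,Gizmo,Housing,Rod} -> Clip = 5*2 = 10.
Iteration 3: no further components; recursion stops.
need values: 1, 4, 2, 4, 5, 10; the maximum is 10.

10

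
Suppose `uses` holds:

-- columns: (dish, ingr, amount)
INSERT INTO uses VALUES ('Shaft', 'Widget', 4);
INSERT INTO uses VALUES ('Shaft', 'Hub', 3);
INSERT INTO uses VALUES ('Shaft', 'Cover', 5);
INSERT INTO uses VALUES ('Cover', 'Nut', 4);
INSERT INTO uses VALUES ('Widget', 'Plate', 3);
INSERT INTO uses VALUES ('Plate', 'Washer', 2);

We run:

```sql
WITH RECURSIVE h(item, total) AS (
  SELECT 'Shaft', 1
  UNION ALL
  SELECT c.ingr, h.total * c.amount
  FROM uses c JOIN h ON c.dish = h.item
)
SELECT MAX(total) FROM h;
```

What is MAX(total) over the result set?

24

Base: (Shaft, total=1).
Iteration 1: components of {Shaft} -> Cover = 1*5 = 5, Hub = 1*3 = 3, Widget = 1*4 = 4.
Iteration 2: components of {Cover,Hub,Widget} -> Nut = 5*4 = 20, Plate = 4*3 = 12.
Iteration 3: components of {Nut,Plate} -> Washer = 12*2 = 24.
Iteration 4: no further components; recursion stops.
total values: 1, 4, 3, 5, 12, 20, 24; the maximum is 24.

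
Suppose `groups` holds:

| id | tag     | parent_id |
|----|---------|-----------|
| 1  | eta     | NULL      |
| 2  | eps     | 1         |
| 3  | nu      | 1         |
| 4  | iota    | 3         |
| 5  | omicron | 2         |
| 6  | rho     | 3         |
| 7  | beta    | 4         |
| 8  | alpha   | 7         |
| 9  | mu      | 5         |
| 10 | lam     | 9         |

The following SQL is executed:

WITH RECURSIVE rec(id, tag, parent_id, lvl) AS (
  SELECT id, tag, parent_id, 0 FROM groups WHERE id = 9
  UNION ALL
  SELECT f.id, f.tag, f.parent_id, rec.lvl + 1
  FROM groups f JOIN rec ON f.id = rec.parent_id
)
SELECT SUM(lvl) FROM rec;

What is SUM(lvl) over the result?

6

Base: id=9 (mu), parent_id=5, lvl 0.
Iteration 1: join on id=5 -> omicron (id 5, parent_id=2, lvl 1).
Iteration 2: join on id=2 -> eps (id 2, parent_id=1, lvl 2).
Iteration 3: join on id=1 -> eta (id 1, parent_id=NULL, lvl 3).
Iteration 4: parent_id is NULL; no match; recursion stops.
SUM(lvl) = 0 + 1 + 2 + 3 = 6.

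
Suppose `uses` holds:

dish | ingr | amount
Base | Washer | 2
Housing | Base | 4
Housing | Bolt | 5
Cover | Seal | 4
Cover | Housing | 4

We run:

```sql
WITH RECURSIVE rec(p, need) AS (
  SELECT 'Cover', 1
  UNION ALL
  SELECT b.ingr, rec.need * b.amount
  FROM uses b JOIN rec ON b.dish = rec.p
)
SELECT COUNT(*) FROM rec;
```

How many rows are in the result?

Base: (Cover, need=1).
Iteration 1: components of {Cover} -> Housing = 1*4 = 4, Seal = 1*4 = 4.
Iteration 2: components of {Housing,Seal} -> Base = 4*4 = 16, Bolt = 4*5 = 20.
Iteration 3: components of {Base,Bolt} -> Washer = 16*2 = 32.
Iteration 4: no further components; recursion stops.
Total rows emitted: 6.

6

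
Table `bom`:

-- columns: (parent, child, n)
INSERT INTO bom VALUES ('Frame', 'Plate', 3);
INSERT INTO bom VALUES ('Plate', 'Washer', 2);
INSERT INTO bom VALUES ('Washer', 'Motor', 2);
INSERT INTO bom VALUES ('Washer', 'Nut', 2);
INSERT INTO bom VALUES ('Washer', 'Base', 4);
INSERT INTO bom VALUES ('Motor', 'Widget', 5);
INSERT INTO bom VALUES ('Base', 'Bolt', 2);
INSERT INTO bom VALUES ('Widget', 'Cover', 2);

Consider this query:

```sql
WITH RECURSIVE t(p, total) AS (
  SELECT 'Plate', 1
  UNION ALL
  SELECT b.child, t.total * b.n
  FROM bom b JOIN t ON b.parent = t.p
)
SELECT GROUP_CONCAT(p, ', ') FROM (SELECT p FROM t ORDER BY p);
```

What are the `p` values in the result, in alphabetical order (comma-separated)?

Base, Bolt, Cover, Motor, Nut, Plate, Washer, Widget

Base: (Plate, total=1).
Iteration 1: components of {Plate} -> Washer = 1*2 = 2.
Iteration 2: components of {Washer} -> Base = 2*4 = 8, Motor = 2*2 = 4, Nut = 2*2 = 4.
Iteration 3: components of {Base,Motor,Nut} -> Bolt = 8*2 = 16, Widget = 4*5 = 20.
Iteration 4: components of {Bolt,Widget} -> Cover = 20*2 = 40.
Iteration 5: no further components; recursion stops.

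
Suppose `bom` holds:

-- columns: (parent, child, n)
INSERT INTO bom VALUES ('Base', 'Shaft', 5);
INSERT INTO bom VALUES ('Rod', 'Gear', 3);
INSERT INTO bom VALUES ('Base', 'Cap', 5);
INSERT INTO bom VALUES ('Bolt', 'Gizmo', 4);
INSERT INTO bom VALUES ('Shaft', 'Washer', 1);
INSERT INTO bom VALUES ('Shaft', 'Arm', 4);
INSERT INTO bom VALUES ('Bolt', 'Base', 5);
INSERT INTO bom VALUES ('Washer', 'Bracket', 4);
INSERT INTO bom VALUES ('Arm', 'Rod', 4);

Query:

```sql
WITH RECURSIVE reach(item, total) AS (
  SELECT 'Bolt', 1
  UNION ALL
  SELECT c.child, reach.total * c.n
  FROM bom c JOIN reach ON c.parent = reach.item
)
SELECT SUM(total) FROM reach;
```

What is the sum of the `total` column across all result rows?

1885

Base: (Bolt, total=1).
Iteration 1: components of {Bolt} -> Base = 1*5 = 5, Gizmo = 1*4 = 4.
Iteration 2: components of {Base,Gizmo} -> Cap = 5*5 = 25, Shaft = 5*5 = 25.
Iteration 3: components of {Cap,Shaft} -> Arm = 25*4 = 100, Washer = 25*1 = 25.
Iteration 4: components of {Arm,Washer} -> Bracket = 25*4 = 100, Rod = 100*4 = 400.
Iteration 5: components of {Bracket,Rod} -> Gear = 400*3 = 1200.
Iteration 6: no further components; recursion stops.
SUM(total) = 1 + 5 + 4 + 25 + 25 + 100 + 25 + 400 + 100 + 1200 = 1885.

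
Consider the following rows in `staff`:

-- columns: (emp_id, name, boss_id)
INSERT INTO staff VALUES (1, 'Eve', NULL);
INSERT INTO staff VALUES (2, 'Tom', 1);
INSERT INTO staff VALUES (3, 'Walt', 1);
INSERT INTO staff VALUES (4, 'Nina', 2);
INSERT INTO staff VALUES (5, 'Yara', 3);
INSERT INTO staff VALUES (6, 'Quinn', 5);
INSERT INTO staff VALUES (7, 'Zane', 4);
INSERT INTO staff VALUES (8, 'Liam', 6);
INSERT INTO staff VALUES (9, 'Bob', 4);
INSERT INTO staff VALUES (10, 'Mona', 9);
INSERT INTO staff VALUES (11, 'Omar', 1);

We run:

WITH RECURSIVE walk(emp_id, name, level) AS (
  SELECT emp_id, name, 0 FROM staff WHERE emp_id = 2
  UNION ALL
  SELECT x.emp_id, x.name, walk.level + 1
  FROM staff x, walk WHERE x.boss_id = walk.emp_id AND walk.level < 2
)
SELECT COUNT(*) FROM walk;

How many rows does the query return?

4

Base: emp_id=2 (Tom) at level 0.
Iteration 1: rows with boss_id in {2} -> Nina (id 4, level 1).
Iteration 2: rows with boss_id in {4} -> Zane (id 7, level 2), Bob (id 9, level 2).
Iteration 3: level < 2 fails for all current rows; recursion stops.
Total rows emitted: 4.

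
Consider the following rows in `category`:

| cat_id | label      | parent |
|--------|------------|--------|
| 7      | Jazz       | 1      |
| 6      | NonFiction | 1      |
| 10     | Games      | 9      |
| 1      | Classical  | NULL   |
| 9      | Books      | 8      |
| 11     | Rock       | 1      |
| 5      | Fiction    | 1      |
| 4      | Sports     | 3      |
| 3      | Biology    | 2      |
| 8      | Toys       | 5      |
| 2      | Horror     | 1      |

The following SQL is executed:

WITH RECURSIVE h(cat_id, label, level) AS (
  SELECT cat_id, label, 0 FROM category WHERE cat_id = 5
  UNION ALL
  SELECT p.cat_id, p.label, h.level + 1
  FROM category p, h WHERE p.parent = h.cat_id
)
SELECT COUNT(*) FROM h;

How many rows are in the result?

4

Base: cat_id=5 (Fiction) at level 0.
Iteration 1: rows with parent in {5} -> Toys (id 8, level 1).
Iteration 2: rows with parent in {8} -> Books (id 9, level 2).
Iteration 3: rows with parent in {9} -> Games (id 10, level 3).
Iteration 4: no rows with parent in {10}; recursion stops.
Total rows emitted: 4.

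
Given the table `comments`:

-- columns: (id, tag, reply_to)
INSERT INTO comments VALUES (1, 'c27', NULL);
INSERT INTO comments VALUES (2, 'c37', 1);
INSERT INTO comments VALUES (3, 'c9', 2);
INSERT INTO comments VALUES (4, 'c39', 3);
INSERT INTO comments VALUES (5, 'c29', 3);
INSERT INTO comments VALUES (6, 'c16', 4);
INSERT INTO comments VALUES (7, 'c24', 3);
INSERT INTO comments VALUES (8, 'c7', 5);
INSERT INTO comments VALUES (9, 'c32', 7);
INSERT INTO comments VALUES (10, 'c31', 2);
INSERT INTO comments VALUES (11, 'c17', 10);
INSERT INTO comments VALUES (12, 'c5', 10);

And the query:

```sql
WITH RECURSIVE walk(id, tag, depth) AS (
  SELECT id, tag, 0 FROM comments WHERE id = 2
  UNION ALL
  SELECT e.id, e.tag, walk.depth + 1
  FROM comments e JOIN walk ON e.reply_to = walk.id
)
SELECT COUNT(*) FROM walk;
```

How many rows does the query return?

Base: id=2 (c37) at depth 0.
Iteration 1: rows with reply_to in {2} -> c9 (id 3, depth 1), c31 (id 10, depth 1).
Iteration 2: rows with reply_to in {3,10} -> c39 (id 4, depth 2), c29 (id 5, depth 2), c24 (id 7, depth 2), c17 (id 11, depth 2), c5 (id 12, depth 2).
Iteration 3: rows with reply_to in {4,5,7,11,12} -> c16 (id 6, depth 3), c7 (id 8, depth 3), c32 (id 9, depth 3).
Iteration 4: no rows with reply_to in {6,8,9}; recursion stops.
Total rows emitted: 11.

11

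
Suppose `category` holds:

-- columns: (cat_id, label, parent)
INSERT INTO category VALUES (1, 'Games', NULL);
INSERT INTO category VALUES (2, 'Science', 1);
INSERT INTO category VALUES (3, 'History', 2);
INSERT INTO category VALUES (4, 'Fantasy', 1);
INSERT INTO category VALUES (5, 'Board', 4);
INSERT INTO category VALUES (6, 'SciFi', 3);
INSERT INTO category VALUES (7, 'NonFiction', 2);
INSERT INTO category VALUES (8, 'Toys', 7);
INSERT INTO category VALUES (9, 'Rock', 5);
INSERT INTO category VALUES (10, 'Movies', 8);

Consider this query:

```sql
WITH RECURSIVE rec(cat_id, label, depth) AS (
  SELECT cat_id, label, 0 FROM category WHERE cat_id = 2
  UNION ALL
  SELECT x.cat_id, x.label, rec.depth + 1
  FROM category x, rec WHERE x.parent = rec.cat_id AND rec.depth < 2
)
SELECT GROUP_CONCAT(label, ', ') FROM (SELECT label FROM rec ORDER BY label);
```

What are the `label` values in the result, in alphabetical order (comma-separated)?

History, NonFiction, SciFi, Science, Toys

Base: cat_id=2 (Science) at depth 0.
Iteration 1: rows with parent in {2} -> History (id 3, depth 1), NonFiction (id 7, depth 1).
Iteration 2: rows with parent in {3,7} -> SciFi (id 6, depth 2), Toys (id 8, depth 2).
Iteration 3: depth < 2 fails for all current rows; recursion stops.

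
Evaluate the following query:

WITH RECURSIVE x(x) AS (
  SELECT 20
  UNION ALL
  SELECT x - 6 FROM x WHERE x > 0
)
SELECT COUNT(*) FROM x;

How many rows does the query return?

5

Base: x=20.
Iteration 1: 20 > 0 holds -> x = 20 - 6 = 14.
Iteration 2: 14 > 0 holds -> x = 14 - 6 = 8.
Iteration 3: 8 > 0 holds -> x = 8 - 6 = 2.
Iteration 4: 2 > 0 holds -> x = 2 - 6 = -4.
Iteration 5: -4 > 0 fails; recursion stops.
Total rows emitted: 5.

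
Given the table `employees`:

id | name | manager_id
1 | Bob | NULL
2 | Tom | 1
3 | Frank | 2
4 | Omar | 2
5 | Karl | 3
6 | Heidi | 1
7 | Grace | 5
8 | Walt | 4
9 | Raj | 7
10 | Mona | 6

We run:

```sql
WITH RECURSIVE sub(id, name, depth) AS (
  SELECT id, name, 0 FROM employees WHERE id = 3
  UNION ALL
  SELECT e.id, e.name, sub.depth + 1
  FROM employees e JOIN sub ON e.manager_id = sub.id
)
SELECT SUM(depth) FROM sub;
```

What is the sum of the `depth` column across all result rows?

6

Base: id=3 (Frank) at depth 0.
Iteration 1: rows with manager_id in {3} -> Karl (id 5, depth 1).
Iteration 2: rows with manager_id in {5} -> Grace (id 7, depth 2).
Iteration 3: rows with manager_id in {7} -> Raj (id 9, depth 3).
Iteration 4: no rows with manager_id in {9}; recursion stops.
SUM(depth) = 0 + 1 + 2 + 3 = 6.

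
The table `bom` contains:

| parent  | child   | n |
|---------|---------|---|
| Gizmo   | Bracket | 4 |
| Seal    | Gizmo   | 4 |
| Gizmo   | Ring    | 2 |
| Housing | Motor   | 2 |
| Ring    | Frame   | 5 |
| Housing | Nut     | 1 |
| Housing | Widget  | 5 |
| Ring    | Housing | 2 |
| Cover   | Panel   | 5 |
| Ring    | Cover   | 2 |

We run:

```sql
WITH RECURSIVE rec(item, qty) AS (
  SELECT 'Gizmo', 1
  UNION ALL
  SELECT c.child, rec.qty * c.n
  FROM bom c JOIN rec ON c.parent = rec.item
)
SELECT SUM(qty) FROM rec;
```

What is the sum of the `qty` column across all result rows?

Base: (Gizmo, qty=1).
Iteration 1: components of {Gizmo} -> Bracket = 1*4 = 4, Ring = 1*2 = 2.
Iteration 2: components of {Bracket,Ring} -> Cover = 2*2 = 4, Frame = 2*5 = 10, Housing = 2*2 = 4.
Iteration 3: components of {Cover,Frame,Housing} -> Motor = 4*2 = 8, Nut = 4*1 = 4, Panel = 4*5 = 20, Widget = 4*5 = 20.
Iteration 4: no further components; recursion stops.
SUM(qty) = 1 + 4 + 2 + 4 + 10 + 4 + 20 + 4 + 20 + 8 = 77.

77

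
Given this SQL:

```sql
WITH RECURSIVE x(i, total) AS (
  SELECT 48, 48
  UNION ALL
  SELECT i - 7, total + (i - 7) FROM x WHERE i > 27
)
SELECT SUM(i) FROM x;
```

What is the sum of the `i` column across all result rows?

150

Base: i=48, total=48.
Iteration 1: 48 > 27 holds -> i = 48 - 7 = 41, total = 48 + 41 = 89.
Iteration 2: 41 > 27 holds -> i = 41 - 7 = 34, total = 89 + 34 = 123.
Iteration 3: 34 > 27 holds -> i = 34 - 7 = 27, total = 123 + 27 = 150.
Iteration 4: 27 > 27 fails; recursion stops.
SUM(i) = 48 + 41 + 34 + 27 = 150.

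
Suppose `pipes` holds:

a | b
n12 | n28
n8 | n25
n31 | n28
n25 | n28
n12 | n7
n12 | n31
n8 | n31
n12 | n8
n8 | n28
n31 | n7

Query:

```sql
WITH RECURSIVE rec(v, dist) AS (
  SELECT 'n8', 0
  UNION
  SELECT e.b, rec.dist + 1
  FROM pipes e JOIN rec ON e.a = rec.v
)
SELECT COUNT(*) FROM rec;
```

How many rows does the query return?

Base: (n8, dist=0).
Iteration 1: edges from {n8} -> (n25, dist=1), (n28, dist=1), (n31, dist=1).
Iteration 2: edges from {n25,n28,n31} -> (n28, dist=2), (n7, dist=2). [UNION drops 1 duplicate row(s)]
Iteration 3: no outgoing edges from {n28,n7}; recursion stops.
Total rows emitted: 6.

6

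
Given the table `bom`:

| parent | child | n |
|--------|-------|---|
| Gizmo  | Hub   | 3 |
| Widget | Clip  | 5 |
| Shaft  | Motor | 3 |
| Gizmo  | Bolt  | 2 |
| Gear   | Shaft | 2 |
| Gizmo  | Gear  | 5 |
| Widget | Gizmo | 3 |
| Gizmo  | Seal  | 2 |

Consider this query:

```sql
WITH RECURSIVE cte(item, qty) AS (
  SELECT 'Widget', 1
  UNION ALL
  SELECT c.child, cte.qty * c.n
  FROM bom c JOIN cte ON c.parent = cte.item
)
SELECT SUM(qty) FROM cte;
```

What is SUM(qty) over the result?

Base: (Widget, qty=1).
Iteration 1: components of {Widget} -> Clip = 1*5 = 5, Gizmo = 1*3 = 3.
Iteration 2: components of {Clip,Gizmo} -> Bolt = 3*2 = 6, Gear = 3*5 = 15, Hub = 3*3 = 9, Seal = 3*2 = 6.
Iteration 3: components of {Bolt,Gear,Hub,Seal} -> Shaft = 15*2 = 30.
Iteration 4: components of {Shaft} -> Motor = 30*3 = 90.
Iteration 5: no further components; recursion stops.
SUM(qty) = 1 + 3 + 5 + 6 + 15 + 6 + 9 + 30 + 90 = 165.

165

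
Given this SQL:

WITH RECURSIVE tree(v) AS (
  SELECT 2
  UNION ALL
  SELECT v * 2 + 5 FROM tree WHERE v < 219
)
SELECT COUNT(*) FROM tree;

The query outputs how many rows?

Base: v=2.
Iteration 1: 2 < 219 holds -> v = 2 * 2 + 5 = 9.
Iteration 2: 9 < 219 holds -> v = 9 * 2 + 5 = 23.
Iteration 3: 23 < 219 holds -> v = 23 * 2 + 5 = 51.
Iteration 4: 51 < 219 holds -> v = 51 * 2 + 5 = 107.
Iteration 5: 107 < 219 holds -> v = 107 * 2 + 5 = 219.
Iteration 6: 219 < 219 fails; recursion stops.
Total rows emitted: 6.

6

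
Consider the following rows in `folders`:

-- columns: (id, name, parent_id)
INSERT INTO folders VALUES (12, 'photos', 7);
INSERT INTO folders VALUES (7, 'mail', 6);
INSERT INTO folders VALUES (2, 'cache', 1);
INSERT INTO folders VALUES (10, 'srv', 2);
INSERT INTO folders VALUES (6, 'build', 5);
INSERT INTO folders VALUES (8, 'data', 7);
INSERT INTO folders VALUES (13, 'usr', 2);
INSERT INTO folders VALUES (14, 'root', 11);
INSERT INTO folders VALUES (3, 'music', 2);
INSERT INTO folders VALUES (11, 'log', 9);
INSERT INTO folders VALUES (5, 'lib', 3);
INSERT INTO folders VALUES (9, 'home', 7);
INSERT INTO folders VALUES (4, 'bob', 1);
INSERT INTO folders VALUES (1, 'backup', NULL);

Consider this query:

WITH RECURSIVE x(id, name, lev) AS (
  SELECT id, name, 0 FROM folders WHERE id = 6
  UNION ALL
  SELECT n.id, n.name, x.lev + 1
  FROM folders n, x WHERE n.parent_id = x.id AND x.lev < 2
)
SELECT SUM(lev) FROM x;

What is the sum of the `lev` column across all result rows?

Base: id=6 (build) at lev 0.
Iteration 1: rows with parent_id in {6} -> mail (id 7, lev 1).
Iteration 2: rows with parent_id in {7} -> data (id 8, lev 2), home (id 9, lev 2), photos (id 12, lev 2).
Iteration 3: lev < 2 fails for all current rows; recursion stops.
SUM(lev) = 0 + 1 + 2 + 2 + 2 = 7.

7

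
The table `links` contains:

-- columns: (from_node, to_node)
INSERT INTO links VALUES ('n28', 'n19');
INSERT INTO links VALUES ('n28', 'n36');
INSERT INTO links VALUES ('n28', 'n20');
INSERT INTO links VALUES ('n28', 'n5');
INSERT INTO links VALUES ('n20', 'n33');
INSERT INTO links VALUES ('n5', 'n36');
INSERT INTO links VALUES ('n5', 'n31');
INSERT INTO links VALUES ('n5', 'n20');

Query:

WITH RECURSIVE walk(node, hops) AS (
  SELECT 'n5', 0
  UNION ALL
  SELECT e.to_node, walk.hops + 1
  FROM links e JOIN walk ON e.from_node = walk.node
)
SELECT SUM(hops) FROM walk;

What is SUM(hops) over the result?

5

Base: (n5, hops=0).
Iteration 1: edges from {n5} -> (n20, hops=1), (n31, hops=1), (n36, hops=1).
Iteration 2: edges from {n20,n31,n36} -> (n33, hops=2).
Iteration 3: no outgoing edges from {n33}; recursion stops.
SUM(hops) = 0 + 1 + 1 + 1 + 2 = 5.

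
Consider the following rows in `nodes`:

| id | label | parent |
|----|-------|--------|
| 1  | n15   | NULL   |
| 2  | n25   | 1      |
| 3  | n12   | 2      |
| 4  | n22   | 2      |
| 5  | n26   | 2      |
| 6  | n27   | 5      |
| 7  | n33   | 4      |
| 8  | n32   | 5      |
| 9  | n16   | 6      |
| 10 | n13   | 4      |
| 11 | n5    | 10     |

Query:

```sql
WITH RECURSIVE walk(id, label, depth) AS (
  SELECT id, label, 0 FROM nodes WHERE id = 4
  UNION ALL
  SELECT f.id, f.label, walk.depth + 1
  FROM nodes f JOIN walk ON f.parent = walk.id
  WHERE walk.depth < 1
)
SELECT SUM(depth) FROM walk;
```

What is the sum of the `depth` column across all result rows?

Base: id=4 (n22) at depth 0.
Iteration 1: rows with parent in {4} -> n33 (id 7, depth 1), n13 (id 10, depth 1).
Iteration 2: depth < 1 fails for all current rows; recursion stops.
SUM(depth) = 0 + 1 + 1 = 2.

2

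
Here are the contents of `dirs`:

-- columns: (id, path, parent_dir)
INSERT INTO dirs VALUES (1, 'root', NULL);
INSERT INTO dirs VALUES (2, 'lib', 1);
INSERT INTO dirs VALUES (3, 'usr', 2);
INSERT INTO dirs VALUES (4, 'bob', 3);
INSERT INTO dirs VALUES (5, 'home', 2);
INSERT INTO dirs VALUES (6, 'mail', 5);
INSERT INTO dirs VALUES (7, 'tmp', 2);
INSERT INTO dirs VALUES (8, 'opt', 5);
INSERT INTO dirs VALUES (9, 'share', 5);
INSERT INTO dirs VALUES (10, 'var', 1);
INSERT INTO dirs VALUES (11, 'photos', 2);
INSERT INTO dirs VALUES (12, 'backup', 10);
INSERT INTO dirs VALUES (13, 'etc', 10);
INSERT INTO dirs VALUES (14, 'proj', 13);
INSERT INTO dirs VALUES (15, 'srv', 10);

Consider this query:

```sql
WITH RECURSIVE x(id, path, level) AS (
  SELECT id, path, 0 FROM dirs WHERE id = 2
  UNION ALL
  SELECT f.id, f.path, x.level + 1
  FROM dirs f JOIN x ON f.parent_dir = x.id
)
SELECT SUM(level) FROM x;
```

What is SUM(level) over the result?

12

Base: id=2 (lib) at level 0.
Iteration 1: rows with parent_dir in {2} -> usr (id 3, level 1), home (id 5, level 1), tmp (id 7, level 1), photos (id 11, level 1).
Iteration 2: rows with parent_dir in {3,5,7,11} -> bob (id 4, level 2), mail (id 6, level 2), opt (id 8, level 2), share (id 9, level 2).
Iteration 3: no rows with parent_dir in {4,6,8,9}; recursion stops.
SUM(level) = 0 + 1 + 1 + 1 + 1 + 2 + 2 + 2 + 2 = 12.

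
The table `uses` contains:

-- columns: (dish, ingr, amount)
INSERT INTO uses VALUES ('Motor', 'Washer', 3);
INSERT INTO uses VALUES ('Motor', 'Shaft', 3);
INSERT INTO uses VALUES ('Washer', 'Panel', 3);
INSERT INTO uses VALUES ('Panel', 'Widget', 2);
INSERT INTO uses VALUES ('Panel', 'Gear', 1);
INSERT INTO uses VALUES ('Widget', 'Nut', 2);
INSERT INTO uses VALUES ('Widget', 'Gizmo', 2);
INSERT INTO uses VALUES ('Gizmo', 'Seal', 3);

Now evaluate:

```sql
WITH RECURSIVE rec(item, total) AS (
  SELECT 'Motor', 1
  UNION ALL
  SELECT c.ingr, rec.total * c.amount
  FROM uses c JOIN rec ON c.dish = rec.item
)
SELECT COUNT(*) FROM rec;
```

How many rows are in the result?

Base: (Motor, total=1).
Iteration 1: components of {Motor} -> Shaft = 1*3 = 3, Washer = 1*3 = 3.
Iteration 2: components of {Shaft,Washer} -> Panel = 3*3 = 9.
Iteration 3: components of {Panel} -> Gear = 9*1 = 9, Widget = 9*2 = 18.
Iteration 4: components of {Gear,Widget} -> Gizmo = 18*2 = 36, Nut = 18*2 = 36.
Iteration 5: components of {Gizmo,Nut} -> Seal = 36*3 = 108.
Iteration 6: no further components; recursion stops.
Total rows emitted: 9.

9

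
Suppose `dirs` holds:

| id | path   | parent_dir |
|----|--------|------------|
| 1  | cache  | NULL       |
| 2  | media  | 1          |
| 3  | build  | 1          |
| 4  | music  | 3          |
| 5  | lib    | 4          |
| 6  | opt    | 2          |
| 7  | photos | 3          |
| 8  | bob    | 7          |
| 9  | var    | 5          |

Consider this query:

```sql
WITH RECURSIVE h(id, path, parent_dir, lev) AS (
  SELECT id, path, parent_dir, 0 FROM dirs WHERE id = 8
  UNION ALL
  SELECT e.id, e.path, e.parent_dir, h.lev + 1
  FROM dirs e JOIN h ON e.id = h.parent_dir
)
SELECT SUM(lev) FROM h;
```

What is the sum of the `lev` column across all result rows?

Base: id=8 (bob), parent_dir=7, lev 0.
Iteration 1: join on id=7 -> photos (id 7, parent_dir=3, lev 1).
Iteration 2: join on id=3 -> build (id 3, parent_dir=1, lev 2).
Iteration 3: join on id=1 -> cache (id 1, parent_dir=NULL, lev 3).
Iteration 4: parent_dir is NULL; no match; recursion stops.
SUM(lev) = 0 + 1 + 2 + 3 = 6.

6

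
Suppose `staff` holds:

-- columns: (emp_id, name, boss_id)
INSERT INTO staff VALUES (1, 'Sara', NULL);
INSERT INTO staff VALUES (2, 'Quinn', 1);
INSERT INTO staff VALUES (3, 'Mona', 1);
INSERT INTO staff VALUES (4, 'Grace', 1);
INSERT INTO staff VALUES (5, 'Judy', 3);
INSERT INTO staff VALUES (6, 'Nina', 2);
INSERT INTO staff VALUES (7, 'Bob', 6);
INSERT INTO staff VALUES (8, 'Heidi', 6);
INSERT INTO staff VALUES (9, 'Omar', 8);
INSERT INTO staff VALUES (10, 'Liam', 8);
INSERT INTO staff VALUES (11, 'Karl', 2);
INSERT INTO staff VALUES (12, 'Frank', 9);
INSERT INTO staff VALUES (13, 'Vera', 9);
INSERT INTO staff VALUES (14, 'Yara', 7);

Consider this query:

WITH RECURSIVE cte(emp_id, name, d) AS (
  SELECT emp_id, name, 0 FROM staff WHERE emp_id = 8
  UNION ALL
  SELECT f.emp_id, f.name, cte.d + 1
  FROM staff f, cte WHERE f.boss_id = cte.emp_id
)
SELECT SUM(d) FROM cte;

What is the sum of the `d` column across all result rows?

6

Base: emp_id=8 (Heidi) at d 0.
Iteration 1: rows with boss_id in {8} -> Omar (id 9, d 1), Liam (id 10, d 1).
Iteration 2: rows with boss_id in {9,10} -> Frank (id 12, d 2), Vera (id 13, d 2).
Iteration 3: no rows with boss_id in {12,13}; recursion stops.
SUM(d) = 0 + 1 + 1 + 2 + 2 = 6.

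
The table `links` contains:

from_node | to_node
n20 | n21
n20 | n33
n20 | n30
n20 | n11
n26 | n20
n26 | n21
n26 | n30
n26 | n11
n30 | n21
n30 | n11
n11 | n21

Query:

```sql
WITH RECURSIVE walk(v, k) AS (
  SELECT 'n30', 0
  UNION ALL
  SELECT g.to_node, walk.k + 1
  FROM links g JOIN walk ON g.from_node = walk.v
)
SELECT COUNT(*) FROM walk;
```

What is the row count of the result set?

4

Base: (n30, k=0).
Iteration 1: edges from {n30} -> (n11, k=1), (n21, k=1).
Iteration 2: edges from {n11,n21} -> (n21, k=2).
Iteration 3: no outgoing edges from {n21}; recursion stops.
Total rows emitted: 4.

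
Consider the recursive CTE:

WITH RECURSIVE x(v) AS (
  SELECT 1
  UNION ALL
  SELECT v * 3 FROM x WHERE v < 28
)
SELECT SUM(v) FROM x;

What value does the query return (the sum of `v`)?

Base: v=1.
Iteration 1: 1 < 28 holds -> v = 1 * 3 = 3.
Iteration 2: 3 < 28 holds -> v = 3 * 3 = 9.
Iteration 3: 9 < 28 holds -> v = 9 * 3 = 27.
Iteration 4: 27 < 28 holds -> v = 27 * 3 = 81.
Iteration 5: 81 < 28 fails; recursion stops.
SUM(v) = 1 + 3 + 9 + 27 + 81 = 121.

121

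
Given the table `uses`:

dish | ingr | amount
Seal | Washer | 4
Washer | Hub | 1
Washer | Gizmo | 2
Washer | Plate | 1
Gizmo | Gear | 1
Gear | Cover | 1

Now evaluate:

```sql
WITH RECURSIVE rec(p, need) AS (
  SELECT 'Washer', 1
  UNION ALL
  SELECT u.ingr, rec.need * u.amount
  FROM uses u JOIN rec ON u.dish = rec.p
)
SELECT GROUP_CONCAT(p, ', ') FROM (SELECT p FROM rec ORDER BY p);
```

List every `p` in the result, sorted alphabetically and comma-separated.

Cover, Gear, Gizmo, Hub, Plate, Washer

Base: (Washer, need=1).
Iteration 1: components of {Washer} -> Gizmo = 1*2 = 2, Hub = 1*1 = 1, Plate = 1*1 = 1.
Iteration 2: components of {Gizmo,Hub,Plate} -> Gear = 2*1 = 2.
Iteration 3: components of {Gear} -> Cover = 2*1 = 2.
Iteration 4: no further components; recursion stops.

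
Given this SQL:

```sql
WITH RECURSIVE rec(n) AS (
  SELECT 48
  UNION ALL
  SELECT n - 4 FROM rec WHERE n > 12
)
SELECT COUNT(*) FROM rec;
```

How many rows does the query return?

10

Base: n=48.
Iteration 1: 48 > 12 holds -> n = 48 - 4 = 44.
Iteration 2: 44 > 12 holds -> n = 44 - 4 = 40.
Iteration 3: 40 > 12 holds -> n = 40 - 4 = 36.
Iteration 4: 36 > 12 holds -> n = 36 - 4 = 32.
Iteration 5: 32 > 12 holds -> n = 32 - 4 = 28.
Iteration 6: 28 > 12 holds -> n = 28 - 4 = 24.
Iteration 7: 24 > 12 holds -> n = 24 - 4 = 20.
Iteration 8: 20 > 12 holds -> n = 20 - 4 = 16.
Iteration 9: 16 > 12 holds -> n = 16 - 4 = 12.
Iteration 10: 12 > 12 fails; recursion stops.
Total rows emitted: 10.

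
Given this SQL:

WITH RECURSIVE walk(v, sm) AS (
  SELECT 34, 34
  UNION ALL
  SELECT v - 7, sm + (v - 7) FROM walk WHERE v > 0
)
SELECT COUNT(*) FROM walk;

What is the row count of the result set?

6

Base: v=34, sm=34.
Iteration 1: 34 > 0 holds -> v = 34 - 7 = 27, sm = 34 + 27 = 61.
Iteration 2: 27 > 0 holds -> v = 27 - 7 = 20, sm = 61 + 20 = 81.
Iteration 3: 20 > 0 holds -> v = 20 - 7 = 13, sm = 81 + 13 = 94.
Iteration 4: 13 > 0 holds -> v = 13 - 7 = 6, sm = 94 + 6 = 100.
Iteration 5: 6 > 0 holds -> v = 6 - 7 = -1, sm = 100 + -1 = 99.
Iteration 6: -1 > 0 fails; recursion stops.
Total rows emitted: 6.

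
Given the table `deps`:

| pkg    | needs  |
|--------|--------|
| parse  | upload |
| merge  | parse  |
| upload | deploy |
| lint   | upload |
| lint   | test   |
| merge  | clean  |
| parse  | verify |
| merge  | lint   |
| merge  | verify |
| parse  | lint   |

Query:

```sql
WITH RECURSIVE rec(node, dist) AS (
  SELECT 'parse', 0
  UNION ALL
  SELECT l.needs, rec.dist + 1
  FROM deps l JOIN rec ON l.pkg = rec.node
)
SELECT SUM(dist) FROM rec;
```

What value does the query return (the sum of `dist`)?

Base: (parse, dist=0).
Iteration 1: edges from {parse} -> (lint, dist=1), (upload, dist=1), (verify, dist=1).
Iteration 2: edges from {lint,upload,verify} -> (deploy, dist=2), (test, dist=2), (upload, dist=2).
Iteration 3: edges from {deploy,test,upload} -> (deploy, dist=3).
Iteration 4: no outgoing edges from {deploy}; recursion stops.
SUM(dist) = 0 + 1 + 1 + 1 + 2 + 2 + 2 + 3 = 12.

12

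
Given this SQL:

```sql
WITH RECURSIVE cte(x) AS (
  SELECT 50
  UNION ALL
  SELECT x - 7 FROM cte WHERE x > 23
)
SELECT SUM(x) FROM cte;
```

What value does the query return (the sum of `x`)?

180

Base: x=50.
Iteration 1: 50 > 23 holds -> x = 50 - 7 = 43.
Iteration 2: 43 > 23 holds -> x = 43 - 7 = 36.
Iteration 3: 36 > 23 holds -> x = 36 - 7 = 29.
Iteration 4: 29 > 23 holds -> x = 29 - 7 = 22.
Iteration 5: 22 > 23 fails; recursion stops.
SUM(x) = 50 + 43 + 36 + 29 + 22 = 180.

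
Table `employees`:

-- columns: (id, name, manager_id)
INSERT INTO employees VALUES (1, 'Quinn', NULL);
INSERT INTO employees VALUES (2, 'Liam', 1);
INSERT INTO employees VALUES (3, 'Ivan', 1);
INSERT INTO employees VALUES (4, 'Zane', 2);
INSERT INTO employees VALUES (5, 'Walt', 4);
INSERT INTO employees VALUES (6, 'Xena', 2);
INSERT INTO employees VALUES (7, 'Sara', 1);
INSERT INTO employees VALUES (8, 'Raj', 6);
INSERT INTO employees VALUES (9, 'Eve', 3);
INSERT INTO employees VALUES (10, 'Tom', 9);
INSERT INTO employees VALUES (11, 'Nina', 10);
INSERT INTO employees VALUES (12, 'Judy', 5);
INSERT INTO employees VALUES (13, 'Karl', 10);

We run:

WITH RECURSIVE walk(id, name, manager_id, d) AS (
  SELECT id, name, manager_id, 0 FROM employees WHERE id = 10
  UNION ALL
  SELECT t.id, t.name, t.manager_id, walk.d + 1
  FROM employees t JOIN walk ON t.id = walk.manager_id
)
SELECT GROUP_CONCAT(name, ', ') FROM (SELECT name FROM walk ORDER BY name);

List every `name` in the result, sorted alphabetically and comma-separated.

Base: id=10 (Tom), manager_id=9, d 0.
Iteration 1: join on id=9 -> Eve (id 9, manager_id=3, d 1).
Iteration 2: join on id=3 -> Ivan (id 3, manager_id=1, d 2).
Iteration 3: join on id=1 -> Quinn (id 1, manager_id=NULL, d 3).
Iteration 4: manager_id is NULL; no match; recursion stops.

Eve, Ivan, Quinn, Tom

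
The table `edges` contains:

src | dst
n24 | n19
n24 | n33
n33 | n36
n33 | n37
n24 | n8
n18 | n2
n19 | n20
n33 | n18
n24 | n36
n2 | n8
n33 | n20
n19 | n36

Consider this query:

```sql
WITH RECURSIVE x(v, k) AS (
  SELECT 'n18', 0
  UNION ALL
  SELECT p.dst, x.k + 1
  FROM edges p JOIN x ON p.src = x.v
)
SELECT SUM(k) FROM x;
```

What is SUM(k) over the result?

3

Base: (n18, k=0).
Iteration 1: edges from {n18} -> (n2, k=1).
Iteration 2: edges from {n2} -> (n8, k=2).
Iteration 3: no outgoing edges from {n8}; recursion stops.
SUM(k) = 0 + 1 + 2 = 3.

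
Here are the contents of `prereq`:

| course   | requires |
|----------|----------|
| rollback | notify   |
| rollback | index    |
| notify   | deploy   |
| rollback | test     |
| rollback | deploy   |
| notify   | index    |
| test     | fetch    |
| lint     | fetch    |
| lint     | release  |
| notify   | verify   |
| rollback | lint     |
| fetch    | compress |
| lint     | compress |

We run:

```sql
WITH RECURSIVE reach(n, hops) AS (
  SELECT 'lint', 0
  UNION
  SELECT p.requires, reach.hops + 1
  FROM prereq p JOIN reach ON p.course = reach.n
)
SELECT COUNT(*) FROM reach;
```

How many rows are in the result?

Base: (lint, hops=0).
Iteration 1: edges from {lint} -> (compress, hops=1), (fetch, hops=1), (release, hops=1).
Iteration 2: edges from {compress,fetch,release} -> (compress, hops=2).
Iteration 3: no outgoing edges from {compress}; recursion stops.
Total rows emitted: 5.

5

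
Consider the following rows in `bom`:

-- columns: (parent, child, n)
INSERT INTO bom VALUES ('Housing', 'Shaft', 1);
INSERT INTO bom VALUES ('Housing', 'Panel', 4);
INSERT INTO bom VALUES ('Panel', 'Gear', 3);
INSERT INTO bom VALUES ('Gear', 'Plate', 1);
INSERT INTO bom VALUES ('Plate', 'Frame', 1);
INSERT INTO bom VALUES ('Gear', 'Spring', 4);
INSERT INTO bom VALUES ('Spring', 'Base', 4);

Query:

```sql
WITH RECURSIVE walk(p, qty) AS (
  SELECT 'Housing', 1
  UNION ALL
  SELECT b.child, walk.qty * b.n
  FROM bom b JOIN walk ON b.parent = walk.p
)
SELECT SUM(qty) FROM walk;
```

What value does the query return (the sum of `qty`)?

Base: (Housing, qty=1).
Iteration 1: components of {Housing} -> Panel = 1*4 = 4, Shaft = 1*1 = 1.
Iteration 2: components of {Panel,Shaft} -> Gear = 4*3 = 12.
Iteration 3: components of {Gear} -> Plate = 12*1 = 12, Spring = 12*4 = 48.
Iteration 4: components of {Plate,Spring} -> Base = 48*4 = 192, Frame = 12*1 = 12.
Iteration 5: no further components; recursion stops.
SUM(qty) = 1 + 1 + 4 + 12 + 12 + 48 + 12 + 192 = 282.

282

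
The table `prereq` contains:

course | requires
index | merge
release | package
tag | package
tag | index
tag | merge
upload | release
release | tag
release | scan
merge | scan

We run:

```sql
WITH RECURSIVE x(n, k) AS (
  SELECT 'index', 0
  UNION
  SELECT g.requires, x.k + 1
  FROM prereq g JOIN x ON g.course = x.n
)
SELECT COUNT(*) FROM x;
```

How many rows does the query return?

3

Base: (index, k=0).
Iteration 1: edges from {index} -> (merge, k=1).
Iteration 2: edges from {merge} -> (scan, k=2).
Iteration 3: no outgoing edges from {scan}; recursion stops.
Total rows emitted: 3.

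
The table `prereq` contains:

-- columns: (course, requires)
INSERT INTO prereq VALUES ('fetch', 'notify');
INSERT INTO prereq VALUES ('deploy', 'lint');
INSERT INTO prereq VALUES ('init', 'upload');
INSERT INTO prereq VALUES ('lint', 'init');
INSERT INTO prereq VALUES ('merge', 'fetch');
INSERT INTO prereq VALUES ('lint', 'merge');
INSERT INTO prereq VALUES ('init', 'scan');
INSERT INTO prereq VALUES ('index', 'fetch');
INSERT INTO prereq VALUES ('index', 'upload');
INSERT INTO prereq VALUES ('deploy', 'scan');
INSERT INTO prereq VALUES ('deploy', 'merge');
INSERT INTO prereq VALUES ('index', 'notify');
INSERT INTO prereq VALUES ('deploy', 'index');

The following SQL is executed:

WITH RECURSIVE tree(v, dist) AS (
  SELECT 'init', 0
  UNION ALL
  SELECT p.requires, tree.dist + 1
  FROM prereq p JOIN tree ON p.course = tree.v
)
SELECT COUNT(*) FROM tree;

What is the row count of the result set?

3

Base: (init, dist=0).
Iteration 1: edges from {init} -> (scan, dist=1), (upload, dist=1).
Iteration 2: no outgoing edges from {scan,upload}; recursion stops.
Total rows emitted: 3.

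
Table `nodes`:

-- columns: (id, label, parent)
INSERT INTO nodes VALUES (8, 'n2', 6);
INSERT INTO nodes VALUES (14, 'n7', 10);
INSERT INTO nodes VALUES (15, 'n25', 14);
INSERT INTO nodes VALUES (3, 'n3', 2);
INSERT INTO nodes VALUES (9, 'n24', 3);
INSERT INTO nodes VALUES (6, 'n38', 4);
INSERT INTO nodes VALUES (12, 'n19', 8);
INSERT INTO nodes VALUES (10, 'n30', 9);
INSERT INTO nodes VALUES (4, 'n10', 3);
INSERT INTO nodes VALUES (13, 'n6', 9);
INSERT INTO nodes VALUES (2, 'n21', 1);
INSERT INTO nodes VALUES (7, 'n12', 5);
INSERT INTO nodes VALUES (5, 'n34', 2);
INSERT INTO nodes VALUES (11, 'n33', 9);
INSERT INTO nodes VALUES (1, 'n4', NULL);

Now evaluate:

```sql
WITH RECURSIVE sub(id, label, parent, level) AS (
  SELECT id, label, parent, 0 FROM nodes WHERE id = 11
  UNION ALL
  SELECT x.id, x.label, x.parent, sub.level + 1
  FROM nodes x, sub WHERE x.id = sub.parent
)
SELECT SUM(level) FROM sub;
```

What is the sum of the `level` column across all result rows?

10

Base: id=11 (n33), parent=9, level 0.
Iteration 1: join on id=9 -> n24 (id 9, parent=3, level 1).
Iteration 2: join on id=3 -> n3 (id 3, parent=2, level 2).
Iteration 3: join on id=2 -> n21 (id 2, parent=1, level 3).
Iteration 4: join on id=1 -> n4 (id 1, parent=NULL, level 4).
Iteration 5: parent is NULL; no match; recursion stops.
SUM(level) = 0 + 1 + 2 + 3 + 4 = 10.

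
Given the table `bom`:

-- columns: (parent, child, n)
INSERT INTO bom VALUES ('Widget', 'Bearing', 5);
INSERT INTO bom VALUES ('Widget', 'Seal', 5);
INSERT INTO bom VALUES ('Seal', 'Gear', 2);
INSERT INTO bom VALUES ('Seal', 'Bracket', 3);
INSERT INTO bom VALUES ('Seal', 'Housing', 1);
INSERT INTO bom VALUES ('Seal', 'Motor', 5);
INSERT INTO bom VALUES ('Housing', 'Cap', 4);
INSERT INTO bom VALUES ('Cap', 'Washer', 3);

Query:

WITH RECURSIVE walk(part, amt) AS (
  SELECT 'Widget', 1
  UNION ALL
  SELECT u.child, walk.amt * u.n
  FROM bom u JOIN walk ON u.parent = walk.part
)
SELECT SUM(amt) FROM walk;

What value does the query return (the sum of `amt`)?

146

Base: (Widget, amt=1).
Iteration 1: components of {Widget} -> Bearing = 1*5 = 5, Seal = 1*5 = 5.
Iteration 2: components of {Bearing,Seal} -> Bracket = 5*3 = 15, Gear = 5*2 = 10, Housing = 5*1 = 5, Motor = 5*5 = 25.
Iteration 3: components of {Bracket,Gear,Housing,Motor} -> Cap = 5*4 = 20.
Iteration 4: components of {Cap} -> Washer = 20*3 = 60.
Iteration 5: no further components; recursion stops.
SUM(amt) = 1 + 5 + 5 + 10 + 15 + 5 + 25 + 20 + 60 = 146.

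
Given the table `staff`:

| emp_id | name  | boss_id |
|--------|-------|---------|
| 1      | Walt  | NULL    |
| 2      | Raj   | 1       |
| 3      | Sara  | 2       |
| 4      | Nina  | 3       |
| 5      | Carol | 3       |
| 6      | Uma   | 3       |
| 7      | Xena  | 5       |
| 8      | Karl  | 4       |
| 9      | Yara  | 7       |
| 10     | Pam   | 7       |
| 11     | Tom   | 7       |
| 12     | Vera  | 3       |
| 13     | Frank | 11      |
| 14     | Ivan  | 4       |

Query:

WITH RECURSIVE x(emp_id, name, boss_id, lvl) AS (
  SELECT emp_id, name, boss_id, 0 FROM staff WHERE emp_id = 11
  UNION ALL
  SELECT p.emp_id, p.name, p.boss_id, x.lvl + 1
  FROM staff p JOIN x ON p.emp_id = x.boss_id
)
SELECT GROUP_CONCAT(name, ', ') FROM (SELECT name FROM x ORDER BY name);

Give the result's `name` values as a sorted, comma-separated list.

Carol, Raj, Sara, Tom, Walt, Xena

Base: emp_id=11 (Tom), boss_id=7, lvl 0.
Iteration 1: join on emp_id=7 -> Xena (id 7, boss_id=5, lvl 1).
Iteration 2: join on emp_id=5 -> Carol (id 5, boss_id=3, lvl 2).
Iteration 3: join on emp_id=3 -> Sara (id 3, boss_id=2, lvl 3).
Iteration 4: join on emp_id=2 -> Raj (id 2, boss_id=1, lvl 4).
Iteration 5: join on emp_id=1 -> Walt (id 1, boss_id=NULL, lvl 5).
Iteration 6: boss_id is NULL; no match; recursion stops.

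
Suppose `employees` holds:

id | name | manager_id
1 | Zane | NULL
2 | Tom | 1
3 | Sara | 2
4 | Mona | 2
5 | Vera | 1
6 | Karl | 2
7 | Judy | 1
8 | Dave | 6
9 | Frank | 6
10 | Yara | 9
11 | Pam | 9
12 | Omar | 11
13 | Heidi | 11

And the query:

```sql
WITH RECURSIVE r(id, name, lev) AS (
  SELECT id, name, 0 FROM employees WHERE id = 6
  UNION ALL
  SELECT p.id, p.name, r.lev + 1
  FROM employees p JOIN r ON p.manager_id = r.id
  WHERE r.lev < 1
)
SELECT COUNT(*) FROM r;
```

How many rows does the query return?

3

Base: id=6 (Karl) at lev 0.
Iteration 1: rows with manager_id in {6} -> Dave (id 8, lev 1), Frank (id 9, lev 1).
Iteration 2: lev < 1 fails for all current rows; recursion stops.
Total rows emitted: 3.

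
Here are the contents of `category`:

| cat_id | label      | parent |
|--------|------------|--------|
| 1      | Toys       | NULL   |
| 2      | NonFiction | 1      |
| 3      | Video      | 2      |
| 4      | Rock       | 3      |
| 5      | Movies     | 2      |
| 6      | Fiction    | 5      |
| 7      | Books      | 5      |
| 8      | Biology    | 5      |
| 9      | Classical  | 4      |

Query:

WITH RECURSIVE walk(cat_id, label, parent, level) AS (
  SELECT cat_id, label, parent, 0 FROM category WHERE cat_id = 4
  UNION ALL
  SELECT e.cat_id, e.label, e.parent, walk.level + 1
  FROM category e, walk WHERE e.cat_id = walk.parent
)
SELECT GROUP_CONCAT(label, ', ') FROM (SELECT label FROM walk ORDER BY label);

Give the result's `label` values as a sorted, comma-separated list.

NonFiction, Rock, Toys, Video

Base: cat_id=4 (Rock), parent=3, level 0.
Iteration 1: join on cat_id=3 -> Video (id 3, parent=2, level 1).
Iteration 2: join on cat_id=2 -> NonFiction (id 2, parent=1, level 2).
Iteration 3: join on cat_id=1 -> Toys (id 1, parent=NULL, level 3).
Iteration 4: parent is NULL; no match; recursion stops.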